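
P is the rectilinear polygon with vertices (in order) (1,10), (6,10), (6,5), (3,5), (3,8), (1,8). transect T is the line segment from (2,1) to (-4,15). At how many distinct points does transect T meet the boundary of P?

The segment lies entirely outside P and never meets its boundary.

0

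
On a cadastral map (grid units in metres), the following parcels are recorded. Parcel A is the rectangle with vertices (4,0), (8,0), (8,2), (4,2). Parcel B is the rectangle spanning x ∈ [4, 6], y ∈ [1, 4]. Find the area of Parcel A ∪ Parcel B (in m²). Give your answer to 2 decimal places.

By inclusion–exclusion:
Individual areas: |Parcel A| = 8, |Parcel B| = 6.
|Parcel A∩Parcel B|: x∈[4,6], y∈[1,2] → 2·1 = 2.
|Parcel A ∪ Parcel B| = 14 − 2 = 12.00.

12.00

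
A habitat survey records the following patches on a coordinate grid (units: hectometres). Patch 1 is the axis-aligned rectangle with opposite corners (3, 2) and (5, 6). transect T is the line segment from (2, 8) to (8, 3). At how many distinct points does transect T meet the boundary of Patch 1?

2

The segment meets the boundary at (5,5.5), (4.4,6).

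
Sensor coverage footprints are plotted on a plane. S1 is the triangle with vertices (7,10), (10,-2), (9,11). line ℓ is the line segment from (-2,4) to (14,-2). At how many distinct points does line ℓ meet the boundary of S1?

2

The segment meets the boundary at (9.881,-0.455), (9.586,-0.345).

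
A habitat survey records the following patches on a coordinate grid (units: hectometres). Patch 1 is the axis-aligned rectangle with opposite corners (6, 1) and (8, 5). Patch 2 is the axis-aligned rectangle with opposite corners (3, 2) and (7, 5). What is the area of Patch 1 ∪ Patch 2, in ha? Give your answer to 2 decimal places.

17.00

By inclusion–exclusion:
Individual areas: |Patch 1| = 8, |Patch 2| = 12.
|Patch 1∩Patch 2|: x∈[6,7], y∈[2,5] → 1·3 = 3.
|Patch 1 ∪ Patch 2| = 20 − 3 = 17.00.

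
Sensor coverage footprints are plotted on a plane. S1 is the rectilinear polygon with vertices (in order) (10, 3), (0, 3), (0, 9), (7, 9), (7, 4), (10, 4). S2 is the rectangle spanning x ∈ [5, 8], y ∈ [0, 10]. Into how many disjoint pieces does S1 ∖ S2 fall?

2

S1 ∖ S2 splits into 2 disjoint pieces (area 2, area 30).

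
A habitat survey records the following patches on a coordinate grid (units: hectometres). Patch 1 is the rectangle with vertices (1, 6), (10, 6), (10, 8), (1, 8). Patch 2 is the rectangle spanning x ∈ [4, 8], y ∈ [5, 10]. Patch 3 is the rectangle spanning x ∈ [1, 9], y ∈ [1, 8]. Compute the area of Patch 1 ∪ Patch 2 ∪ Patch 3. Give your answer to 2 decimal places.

By inclusion–exclusion:
Individual areas: |Patch 1| = 18, |Patch 2| = 20, |Patch 3| = 56.
|Patch 1∩Patch 2|: x∈[4,8], y∈[6,8] → 4·2 = 8.
|Patch 1∩Patch 3|: x∈[1,9], y∈[6,8] → 8·2 = 16.
|Patch 2∩Patch 3|: x∈[4,8], y∈[5,8] → 4·3 = 12.
|Patch 1∩Patch 2∩Patch 3| = 8.
|Patch 1 ∪ Patch 2 ∪ Patch 3| = 94 − 36 + 8 = 66.00.

66.00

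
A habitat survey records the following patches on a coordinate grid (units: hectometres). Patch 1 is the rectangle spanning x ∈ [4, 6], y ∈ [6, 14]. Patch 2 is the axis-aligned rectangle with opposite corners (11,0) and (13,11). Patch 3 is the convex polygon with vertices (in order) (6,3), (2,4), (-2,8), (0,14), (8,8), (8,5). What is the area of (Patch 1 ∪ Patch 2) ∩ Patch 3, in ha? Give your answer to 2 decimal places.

The region (Patch 1 ∪ Patch 2) ∩ Patch 3 is the polygon with vertices (6,6), (4,6), (4,11), (6,9.5).
By the shoelace formula its area is 8.50.

8.50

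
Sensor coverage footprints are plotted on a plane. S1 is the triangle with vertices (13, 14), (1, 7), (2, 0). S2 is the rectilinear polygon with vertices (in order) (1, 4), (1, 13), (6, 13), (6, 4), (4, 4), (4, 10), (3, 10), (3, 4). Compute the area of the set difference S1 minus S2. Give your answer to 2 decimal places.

28.78

|S1| = 45.5, |S1∩S2| = 16.7229.
|S1 ∖ S2| = |S1| − |S1∩S2| = 45.5 − 16.7229 = 28.78.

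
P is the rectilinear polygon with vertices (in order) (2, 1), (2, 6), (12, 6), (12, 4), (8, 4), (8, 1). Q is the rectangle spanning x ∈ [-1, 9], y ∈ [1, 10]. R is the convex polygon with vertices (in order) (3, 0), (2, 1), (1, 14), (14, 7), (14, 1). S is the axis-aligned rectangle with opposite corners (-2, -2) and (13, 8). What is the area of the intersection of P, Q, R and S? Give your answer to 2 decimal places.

32.00

The intersection is the polygon with vertices (9,4), (8,4), (8,1), (2,1), (2,6), (9,6).
By the shoelace formula its area is 32.00.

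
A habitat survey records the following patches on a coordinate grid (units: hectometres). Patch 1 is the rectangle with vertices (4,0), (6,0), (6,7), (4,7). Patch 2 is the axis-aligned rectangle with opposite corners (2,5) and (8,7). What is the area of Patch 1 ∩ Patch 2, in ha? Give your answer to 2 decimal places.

4.00

|Patch 1∩Patch 2|: x∈[4,6], y∈[5,7] → 2·2 = 4.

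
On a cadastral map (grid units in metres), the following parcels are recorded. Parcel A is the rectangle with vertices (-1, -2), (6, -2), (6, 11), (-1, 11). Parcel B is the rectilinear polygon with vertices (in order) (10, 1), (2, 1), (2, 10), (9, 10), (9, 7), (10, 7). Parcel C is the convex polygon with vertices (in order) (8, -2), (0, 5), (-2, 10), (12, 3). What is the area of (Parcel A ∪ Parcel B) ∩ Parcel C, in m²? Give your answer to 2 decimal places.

The region (Parcel A ∪ Parcel B) ∩ Parcel C is the polygon with vertices (-1,9.5), (10,4), (10,1), (6,1), (6,-0.25), (0,5), (-1,7.5).
By the shoelace formula its area is 49.75.

49.75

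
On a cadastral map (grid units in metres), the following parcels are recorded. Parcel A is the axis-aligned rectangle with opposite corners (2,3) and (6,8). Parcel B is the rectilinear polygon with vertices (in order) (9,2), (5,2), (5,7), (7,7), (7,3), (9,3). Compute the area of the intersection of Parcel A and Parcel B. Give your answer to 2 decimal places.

The intersection is the polygon with vertices (6,3), (5,3), (5,7), (6,7).
By the shoelace formula its area is 4.00.

4.00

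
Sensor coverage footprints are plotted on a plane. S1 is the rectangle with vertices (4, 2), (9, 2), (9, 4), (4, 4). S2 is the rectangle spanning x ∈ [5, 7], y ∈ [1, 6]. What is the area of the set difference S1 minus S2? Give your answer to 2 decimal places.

|S1∩S2|: x∈[5,7], y∈[2,4] → 2·2 = 4.
|S1| = 10.
|S1 ∖ S2| = |S1| − |S1∩S2| = 10 − 4 = 6.00.

6.00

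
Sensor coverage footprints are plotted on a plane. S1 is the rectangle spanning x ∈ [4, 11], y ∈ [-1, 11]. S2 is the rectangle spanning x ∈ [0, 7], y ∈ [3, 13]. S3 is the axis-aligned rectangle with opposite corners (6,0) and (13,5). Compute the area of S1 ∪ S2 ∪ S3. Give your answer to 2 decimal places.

By inclusion–exclusion:
Individual areas: |S1| = 84, |S2| = 70, |S3| = 35.
|S1∩S2|: x∈[4,7], y∈[3,11] → 3·8 = 24.
|S1∩S3|: x∈[6,11], y∈[0,5] → 5·5 = 25.
|S2∩S3|: x∈[6,7], y∈[3,5] → 1·2 = 2.
|S1∩S2∩S3| = 2.
|S1 ∪ S2 ∪ S3| = 189 − 51 + 2 = 140.00.

140.00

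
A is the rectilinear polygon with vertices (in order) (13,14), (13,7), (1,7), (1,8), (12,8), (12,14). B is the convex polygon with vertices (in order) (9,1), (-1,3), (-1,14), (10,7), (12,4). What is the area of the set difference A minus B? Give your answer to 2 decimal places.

9.79

|A| = 18, |A∩B| = 8.2143.
|A ∖ B| = |A| − |A∩B| = 18 − 8.2143 = 9.79.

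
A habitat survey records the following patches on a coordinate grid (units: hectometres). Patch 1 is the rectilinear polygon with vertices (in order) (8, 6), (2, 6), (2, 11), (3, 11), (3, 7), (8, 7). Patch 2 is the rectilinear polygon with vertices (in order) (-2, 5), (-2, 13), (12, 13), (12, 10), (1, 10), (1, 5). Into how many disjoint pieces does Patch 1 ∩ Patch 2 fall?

Patch 1 ∩ Patch 2 is a single connected region.

1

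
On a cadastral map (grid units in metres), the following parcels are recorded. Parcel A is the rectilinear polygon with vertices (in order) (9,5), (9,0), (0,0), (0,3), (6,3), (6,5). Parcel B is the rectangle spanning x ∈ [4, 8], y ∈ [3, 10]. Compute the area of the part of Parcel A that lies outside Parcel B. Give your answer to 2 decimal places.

29.00

|Parcel A| = 33, |Parcel A∩Parcel B| = 4.
|Parcel A ∖ Parcel B| = |Parcel A| − |Parcel A∩Parcel B| = 33 − 4 = 29.00.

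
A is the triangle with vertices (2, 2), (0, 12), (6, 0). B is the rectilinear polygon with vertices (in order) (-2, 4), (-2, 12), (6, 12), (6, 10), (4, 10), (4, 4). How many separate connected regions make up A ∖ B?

A ∖ B is a single connected region.

1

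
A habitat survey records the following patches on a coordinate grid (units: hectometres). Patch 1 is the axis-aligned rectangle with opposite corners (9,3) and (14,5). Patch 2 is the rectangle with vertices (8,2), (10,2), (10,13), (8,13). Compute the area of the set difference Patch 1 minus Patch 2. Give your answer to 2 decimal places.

|Patch 1∩Patch 2|: x∈[9,10], y∈[3,5] → 1·2 = 2.
|Patch 1| = 10.
|Patch 1 ∖ Patch 2| = |Patch 1| − |Patch 1∩Patch 2| = 10 − 2 = 8.00.

8.00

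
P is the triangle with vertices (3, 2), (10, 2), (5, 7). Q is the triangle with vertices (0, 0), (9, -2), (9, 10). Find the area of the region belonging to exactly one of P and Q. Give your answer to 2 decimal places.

|P| = 17.5, |Q| = 54, |P∩Q| = 15.7547.
|P △ Q| = |P| + |Q| − 2·|P∩Q| = 17.5 + 54 − 31.5095 = 39.99.

39.99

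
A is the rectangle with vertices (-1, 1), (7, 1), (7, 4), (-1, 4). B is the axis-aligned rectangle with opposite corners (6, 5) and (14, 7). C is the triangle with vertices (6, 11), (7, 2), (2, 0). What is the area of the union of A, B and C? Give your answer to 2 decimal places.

51.59

By inclusion–exclusion:
Individual areas: |A| = 24, |B| = 16, |C| = 23.5.
|A∩B| = 0 (no overlap).
|A∩C| = 10.8005.
|B∩C| = 1.1111.
|A∩B∩C| = 0.
|A ∪ B ∪ C| = 63.5 − 11.9116 + 0 = 51.59.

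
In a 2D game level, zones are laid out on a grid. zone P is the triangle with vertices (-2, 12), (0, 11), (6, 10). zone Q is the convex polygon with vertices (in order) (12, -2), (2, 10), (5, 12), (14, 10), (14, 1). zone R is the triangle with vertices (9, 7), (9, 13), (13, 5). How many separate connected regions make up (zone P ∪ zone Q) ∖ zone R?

(zone P ∪ zone Q) ∖ zone R is a single connected region.

1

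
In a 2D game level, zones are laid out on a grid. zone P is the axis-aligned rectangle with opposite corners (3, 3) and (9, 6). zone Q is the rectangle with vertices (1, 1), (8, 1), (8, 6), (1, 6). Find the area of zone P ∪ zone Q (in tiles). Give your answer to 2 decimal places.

By inclusion–exclusion:
Individual areas: |zone P| = 18, |zone Q| = 35.
|zone P∩zone Q|: x∈[3,8], y∈[3,6] → 5·3 = 15.
|zone P ∪ zone Q| = 53 − 15 = 38.00.

38.00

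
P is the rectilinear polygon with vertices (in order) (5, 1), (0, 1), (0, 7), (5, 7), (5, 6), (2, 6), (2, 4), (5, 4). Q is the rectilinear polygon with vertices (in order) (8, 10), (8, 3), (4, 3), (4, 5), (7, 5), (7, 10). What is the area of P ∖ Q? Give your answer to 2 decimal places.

23.00

|P| = 24, |P∩Q| = 1.
|P ∖ Q| = |P| − |P∩Q| = 24 − 1 = 23.00.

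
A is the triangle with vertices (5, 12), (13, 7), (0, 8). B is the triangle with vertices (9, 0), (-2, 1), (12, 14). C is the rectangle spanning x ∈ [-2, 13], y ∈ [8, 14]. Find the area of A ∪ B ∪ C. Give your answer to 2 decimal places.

By inclusion–exclusion:
Individual areas: |A| = 28.5, |B| = 78.5, |C| = 90.
|A∩B| = 9.5419.
|A∩C| = 22.8.
|B∩C| = 15.5275.
|A∩B∩C| = 6.2878.
|A ∪ B ∪ C| = 197 − 47.8694 + 6.2878 = 155.42.

155.42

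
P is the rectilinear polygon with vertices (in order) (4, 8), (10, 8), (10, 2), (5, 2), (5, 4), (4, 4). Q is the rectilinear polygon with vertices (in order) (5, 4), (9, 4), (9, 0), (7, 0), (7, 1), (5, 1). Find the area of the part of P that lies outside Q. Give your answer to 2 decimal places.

26.00

|P| = 34, |P∩Q| = 8.
|P ∖ Q| = |P| − |P∩Q| = 34 − 8 = 26.00.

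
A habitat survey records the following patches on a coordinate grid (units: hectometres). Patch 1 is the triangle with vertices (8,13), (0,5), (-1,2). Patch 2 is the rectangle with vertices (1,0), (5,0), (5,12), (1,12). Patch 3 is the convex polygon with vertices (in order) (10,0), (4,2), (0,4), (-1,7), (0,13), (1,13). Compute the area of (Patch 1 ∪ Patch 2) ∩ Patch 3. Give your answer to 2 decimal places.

31.59

|Patch 1 ∪ Patch 2| = 51.5556.
|(Patch 1 ∪ Patch 2) ∩ Patch 3| = 31.59.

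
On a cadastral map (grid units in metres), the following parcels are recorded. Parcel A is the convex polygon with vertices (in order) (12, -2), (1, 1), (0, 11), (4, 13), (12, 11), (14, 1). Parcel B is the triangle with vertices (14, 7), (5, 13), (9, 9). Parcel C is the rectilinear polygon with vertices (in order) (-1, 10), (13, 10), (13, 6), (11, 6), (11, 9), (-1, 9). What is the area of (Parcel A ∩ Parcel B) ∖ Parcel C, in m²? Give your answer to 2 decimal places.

|Parcel A ∩ Parcel B| = 5.7259.
|(Parcel A ∩ Parcel B) ∩ Parcel C| = 2.7092.
|(Parcel A ∩ Parcel B) ∖ Parcel C| = 5.7259 − 2.7092 = 3.02.

3.02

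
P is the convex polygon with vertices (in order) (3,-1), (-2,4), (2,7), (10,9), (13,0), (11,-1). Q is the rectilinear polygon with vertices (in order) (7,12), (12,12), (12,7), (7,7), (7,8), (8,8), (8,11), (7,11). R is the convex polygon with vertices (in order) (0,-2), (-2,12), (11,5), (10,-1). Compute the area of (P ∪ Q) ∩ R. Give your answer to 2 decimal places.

79.97

The region (P ∪ Q) ∩ R is the polygon with vertices (2,7), (5.61,7.902), (11,5), (10,-1), (3,-1), (-0.667,2.667), (-0.968,4.774).
By the shoelace formula its area is 79.97.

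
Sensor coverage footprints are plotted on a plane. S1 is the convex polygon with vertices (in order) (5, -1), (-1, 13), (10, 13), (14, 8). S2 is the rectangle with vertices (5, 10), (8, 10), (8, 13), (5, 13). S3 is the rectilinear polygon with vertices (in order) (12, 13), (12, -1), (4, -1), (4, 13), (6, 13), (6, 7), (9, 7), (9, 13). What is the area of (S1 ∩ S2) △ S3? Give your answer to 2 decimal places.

97.00

|S1 ∩ S2| = 9.
|(S1 ∩ S2) ∩ S3| = 3.
|(S1 ∩ S2) △ S3| = 9 + 94 − 6 = 97.00.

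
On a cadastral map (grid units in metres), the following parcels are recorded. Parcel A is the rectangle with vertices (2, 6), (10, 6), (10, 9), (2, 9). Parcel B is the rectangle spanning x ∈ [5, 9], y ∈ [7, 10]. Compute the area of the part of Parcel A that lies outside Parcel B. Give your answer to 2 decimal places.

16.00

|Parcel A∩Parcel B|: x∈[5,9], y∈[7,9] → 4·2 = 8.
|Parcel A| = 24.
|Parcel A ∖ Parcel B| = |Parcel A| − |Parcel A∩Parcel B| = 24 − 8 = 16.00.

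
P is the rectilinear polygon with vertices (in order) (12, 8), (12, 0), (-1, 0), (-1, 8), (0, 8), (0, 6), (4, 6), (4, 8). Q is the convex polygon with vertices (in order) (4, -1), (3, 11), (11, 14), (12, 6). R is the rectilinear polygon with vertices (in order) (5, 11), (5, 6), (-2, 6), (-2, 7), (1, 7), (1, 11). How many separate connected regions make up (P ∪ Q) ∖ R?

(P ∪ Q) ∖ R splits into 2 disjoint pieces (area 124.8631, area 1).

2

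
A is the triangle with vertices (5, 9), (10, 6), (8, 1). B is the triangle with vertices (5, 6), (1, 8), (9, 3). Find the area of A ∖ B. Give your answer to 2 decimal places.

15.15

|A| = 15.5, |A∩B| = 0.3463.
|A ∖ B| = |A| − |A∩B| = 15.5 − 0.3463 = 15.15.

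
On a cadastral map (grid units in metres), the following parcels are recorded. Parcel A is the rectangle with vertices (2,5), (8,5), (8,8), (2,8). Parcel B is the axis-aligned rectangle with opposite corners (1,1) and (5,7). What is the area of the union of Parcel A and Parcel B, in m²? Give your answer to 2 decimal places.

By inclusion–exclusion:
Individual areas: |Parcel A| = 18, |Parcel B| = 24.
|Parcel A∩Parcel B|: x∈[2,5], y∈[5,7] → 3·2 = 6.
|Parcel A ∪ Parcel B| = 42 − 6 = 36.00.

36.00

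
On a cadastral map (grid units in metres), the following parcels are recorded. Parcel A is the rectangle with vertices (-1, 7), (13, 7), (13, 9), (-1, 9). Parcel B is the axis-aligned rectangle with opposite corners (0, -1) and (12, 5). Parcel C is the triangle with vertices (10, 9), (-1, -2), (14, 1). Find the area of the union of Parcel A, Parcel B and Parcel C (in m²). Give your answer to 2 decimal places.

By inclusion–exclusion:
Individual areas: |Parcel A| = 28, |Parcel B| = 72, |Parcel C| = 66.
|Parcel A∩Parcel B| = 0 (no overlap).
|Parcel A∩Parcel C| = 3.
|Parcel B∩Parcel C| = 47.6.
|Parcel A∩Parcel B∩Parcel C| = 0.
|Parcel A ∪ Parcel B ∪ Parcel C| = 166 − 50.6 + 0 = 115.40.

115.40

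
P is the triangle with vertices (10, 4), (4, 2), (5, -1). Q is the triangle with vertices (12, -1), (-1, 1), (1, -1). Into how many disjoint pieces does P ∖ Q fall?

P ∖ Q is a single connected region.

1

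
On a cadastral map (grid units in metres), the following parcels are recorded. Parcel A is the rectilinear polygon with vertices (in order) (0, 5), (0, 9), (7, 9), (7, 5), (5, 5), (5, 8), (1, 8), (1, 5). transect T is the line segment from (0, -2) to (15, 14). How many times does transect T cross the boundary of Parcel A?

2

The segment meets the boundary at (7,5.467), (6.562,5).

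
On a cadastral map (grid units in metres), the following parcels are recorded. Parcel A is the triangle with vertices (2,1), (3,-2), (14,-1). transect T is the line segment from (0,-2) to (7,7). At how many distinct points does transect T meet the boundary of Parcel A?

The segment meets the boundary at (2.295,0.951), (2.1,0.7).

2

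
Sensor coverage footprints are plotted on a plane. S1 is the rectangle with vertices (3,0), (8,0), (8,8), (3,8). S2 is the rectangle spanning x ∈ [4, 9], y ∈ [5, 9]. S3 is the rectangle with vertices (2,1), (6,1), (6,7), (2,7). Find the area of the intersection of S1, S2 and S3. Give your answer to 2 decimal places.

The intersection is the polygon with vertices (4,5), (4,7), (6,7), (6,5).
By the shoelace formula its area is 4.00.

4.00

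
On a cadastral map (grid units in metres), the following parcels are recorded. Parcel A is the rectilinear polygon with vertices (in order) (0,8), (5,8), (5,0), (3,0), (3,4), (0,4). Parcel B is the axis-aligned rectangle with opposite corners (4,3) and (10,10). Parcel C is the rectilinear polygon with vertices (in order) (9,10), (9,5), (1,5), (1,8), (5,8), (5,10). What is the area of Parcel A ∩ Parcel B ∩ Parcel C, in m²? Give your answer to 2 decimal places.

The intersection is the polygon with vertices (5,5), (4,5), (4,8), (5,8).
By the shoelace formula its area is 3.00.

3.00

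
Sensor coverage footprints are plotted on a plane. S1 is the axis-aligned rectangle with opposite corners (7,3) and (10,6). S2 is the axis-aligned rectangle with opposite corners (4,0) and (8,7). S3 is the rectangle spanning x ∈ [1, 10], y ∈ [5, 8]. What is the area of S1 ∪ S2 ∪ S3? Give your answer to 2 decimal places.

By inclusion–exclusion:
Individual areas: |S1| = 9, |S2| = 28, |S3| = 27.
|S1∩S2|: x∈[7,8], y∈[3,6] → 1·3 = 3.
|S1∩S3|: x∈[7,10], y∈[5,6] → 3·1 = 3.
|S2∩S3|: x∈[4,8], y∈[5,7] → 4·2 = 8.
|S1∩S2∩S3| = 1.
|S1 ∪ S2 ∪ S3| = 64 − 14 + 1 = 51.00.

51.00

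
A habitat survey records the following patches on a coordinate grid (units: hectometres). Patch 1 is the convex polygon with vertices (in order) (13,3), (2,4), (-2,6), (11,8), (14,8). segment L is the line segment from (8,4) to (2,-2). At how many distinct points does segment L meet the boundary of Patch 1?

1

The segment meets the boundary at (7.5,3.5).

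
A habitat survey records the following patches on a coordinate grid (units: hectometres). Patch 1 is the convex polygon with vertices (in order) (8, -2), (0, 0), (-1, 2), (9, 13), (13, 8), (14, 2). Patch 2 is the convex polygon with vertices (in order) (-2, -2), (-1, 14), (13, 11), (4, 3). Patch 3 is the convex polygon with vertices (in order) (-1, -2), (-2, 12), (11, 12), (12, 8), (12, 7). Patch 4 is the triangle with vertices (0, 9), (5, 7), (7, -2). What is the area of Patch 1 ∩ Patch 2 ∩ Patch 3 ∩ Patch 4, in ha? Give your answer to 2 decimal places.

8.92

The intersection is the polygon with vertices (3.933,7.427), (5,7), (5.577,4.402), (4,3), (3.881,2.901), (2.209,5.529).
By the shoelace formula its area is 8.92.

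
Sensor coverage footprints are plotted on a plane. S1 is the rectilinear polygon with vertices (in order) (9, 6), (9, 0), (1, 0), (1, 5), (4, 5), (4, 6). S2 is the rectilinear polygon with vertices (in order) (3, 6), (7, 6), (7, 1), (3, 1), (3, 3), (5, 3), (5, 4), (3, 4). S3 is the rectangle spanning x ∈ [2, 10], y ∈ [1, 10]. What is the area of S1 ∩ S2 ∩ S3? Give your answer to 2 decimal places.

17.00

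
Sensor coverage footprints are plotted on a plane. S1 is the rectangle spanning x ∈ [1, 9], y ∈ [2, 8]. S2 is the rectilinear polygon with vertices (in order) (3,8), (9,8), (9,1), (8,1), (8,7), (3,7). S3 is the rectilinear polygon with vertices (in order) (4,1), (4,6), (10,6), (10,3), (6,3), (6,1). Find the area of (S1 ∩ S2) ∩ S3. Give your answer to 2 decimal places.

The region (S1 ∩ S2) ∩ S3 is the polygon with vertices (8,6), (9,6), (9,3), (8,3).
By the shoelace formula its area is 3.00.

3.00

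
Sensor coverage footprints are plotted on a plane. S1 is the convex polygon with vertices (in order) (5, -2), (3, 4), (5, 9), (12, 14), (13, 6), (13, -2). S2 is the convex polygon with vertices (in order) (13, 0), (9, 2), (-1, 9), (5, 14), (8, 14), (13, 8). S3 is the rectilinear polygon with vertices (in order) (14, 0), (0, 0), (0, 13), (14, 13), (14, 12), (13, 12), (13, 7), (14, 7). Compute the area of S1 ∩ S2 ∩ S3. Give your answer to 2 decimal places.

67.94

The intersection is the polygon with vertices (9.492,12.209), (12.706,8.353), (13,6), (13,0), (9,2), (3.688,5.719), (5,9).
By the shoelace formula its area is 67.94.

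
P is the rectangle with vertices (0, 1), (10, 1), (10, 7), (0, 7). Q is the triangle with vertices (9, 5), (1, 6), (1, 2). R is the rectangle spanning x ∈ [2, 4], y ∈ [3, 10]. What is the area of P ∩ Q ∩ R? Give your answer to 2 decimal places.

The intersection is the polygon with vertices (4,5.625), (4,3.125), (3.667,3), (2,3), (2,5.875).
By the shoelace formula its area is 5.48.

5.48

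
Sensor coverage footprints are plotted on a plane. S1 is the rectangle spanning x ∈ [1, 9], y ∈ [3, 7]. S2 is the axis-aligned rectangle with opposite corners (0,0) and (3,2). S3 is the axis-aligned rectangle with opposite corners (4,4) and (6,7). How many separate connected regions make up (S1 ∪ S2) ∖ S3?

2

(S1 ∪ S2) ∖ S3 splits into 2 disjoint pieces (area 26, area 6).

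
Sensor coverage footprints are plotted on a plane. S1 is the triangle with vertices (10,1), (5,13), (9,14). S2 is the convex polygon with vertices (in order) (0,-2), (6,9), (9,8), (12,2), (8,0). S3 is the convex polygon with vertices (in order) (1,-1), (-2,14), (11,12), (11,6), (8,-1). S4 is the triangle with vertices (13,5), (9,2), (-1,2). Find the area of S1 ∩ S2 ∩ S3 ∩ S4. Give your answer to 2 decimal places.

The intersection is the polygon with vertices (9.826,3.261), (9.437,2.352), (8.716,4.082), (9.746,4.303).
By the shoelace formula its area is 1.21.

1.21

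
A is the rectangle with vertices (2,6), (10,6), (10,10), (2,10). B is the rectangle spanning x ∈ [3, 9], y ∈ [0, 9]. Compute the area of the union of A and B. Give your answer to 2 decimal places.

68.00

By inclusion–exclusion:
Individual areas: |A| = 32, |B| = 54.
|A∩B|: x∈[3,9], y∈[6,9] → 6·3 = 18.
|A ∪ B| = 86 − 18 = 68.00.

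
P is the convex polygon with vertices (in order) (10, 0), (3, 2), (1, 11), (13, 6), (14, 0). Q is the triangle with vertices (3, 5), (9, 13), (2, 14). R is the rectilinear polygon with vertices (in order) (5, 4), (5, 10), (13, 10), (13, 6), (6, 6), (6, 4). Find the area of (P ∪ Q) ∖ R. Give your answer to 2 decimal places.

|P ∪ Q| = 106.818.
|(P ∪ Q) ∩ R| = 16.5813.
|(P ∪ Q) ∖ R| = 106.818 − 16.5813 = 90.24.

90.24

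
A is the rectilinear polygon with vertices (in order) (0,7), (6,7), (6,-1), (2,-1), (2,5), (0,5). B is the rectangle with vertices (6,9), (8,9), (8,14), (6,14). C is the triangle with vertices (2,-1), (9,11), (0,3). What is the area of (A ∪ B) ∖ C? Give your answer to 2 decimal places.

|A ∪ B| = 46.
|(A ∪ B) ∩ C| = 16.1786.
|(A ∪ B) ∖ C| = 46 − 16.1786 = 29.82.

29.82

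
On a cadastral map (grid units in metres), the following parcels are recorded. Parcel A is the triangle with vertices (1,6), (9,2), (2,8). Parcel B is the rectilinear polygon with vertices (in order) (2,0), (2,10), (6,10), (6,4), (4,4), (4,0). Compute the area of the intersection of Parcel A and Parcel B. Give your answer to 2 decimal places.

6.89

The intersection is the polygon with vertices (2,5.5), (2,8), (6,4.571), (6,4), (5,4).
By the shoelace formula its area is 6.89.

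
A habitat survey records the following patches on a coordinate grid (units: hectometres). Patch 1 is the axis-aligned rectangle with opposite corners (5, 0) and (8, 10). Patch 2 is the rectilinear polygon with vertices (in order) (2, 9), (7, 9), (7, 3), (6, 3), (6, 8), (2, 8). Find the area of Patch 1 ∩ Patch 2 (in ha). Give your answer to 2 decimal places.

7.00

The intersection is the polygon with vertices (5,9), (7,9), (7,3), (6,3), (6,8), (5,8).
By the shoelace formula its area is 7.00.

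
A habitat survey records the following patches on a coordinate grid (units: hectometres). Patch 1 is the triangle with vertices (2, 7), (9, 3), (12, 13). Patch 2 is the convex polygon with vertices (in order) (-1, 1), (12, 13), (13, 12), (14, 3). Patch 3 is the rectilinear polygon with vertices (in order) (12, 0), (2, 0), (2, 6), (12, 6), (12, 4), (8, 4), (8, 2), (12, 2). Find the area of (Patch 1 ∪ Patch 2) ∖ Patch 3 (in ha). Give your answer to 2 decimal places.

63.08

|Patch 1 ∪ Patch 2| = 93.6618.
|(Patch 1 ∪ Patch 2) ∩ Patch 3| = 30.5829.
|(Patch 1 ∪ Patch 2) ∖ Patch 3| = 93.6618 − 30.5829 = 63.08.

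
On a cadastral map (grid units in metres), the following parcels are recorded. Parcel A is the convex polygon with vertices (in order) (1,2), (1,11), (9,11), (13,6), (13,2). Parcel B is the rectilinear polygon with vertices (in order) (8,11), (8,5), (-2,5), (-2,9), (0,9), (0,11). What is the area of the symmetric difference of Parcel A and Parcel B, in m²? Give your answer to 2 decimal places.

|Parcel A| = 98, |Parcel B| = 56, |Parcel A∩Parcel B| = 42.
|Parcel A △ Parcel B| = |Parcel A| + |Parcel B| − 2·|Parcel A∩Parcel B| = 98 + 56 − 84 = 70.00.

70.00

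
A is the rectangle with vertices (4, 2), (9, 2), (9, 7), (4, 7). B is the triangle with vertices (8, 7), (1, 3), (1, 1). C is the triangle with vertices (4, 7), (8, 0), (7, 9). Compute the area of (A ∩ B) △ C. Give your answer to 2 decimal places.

|A ∩ B| = 2.2857.
|(A ∩ B) ∩ C| = 1.0824.
|(A ∩ B) △ C| = 2.2857 + 14.5 − 2.1648 = 14.62.

14.62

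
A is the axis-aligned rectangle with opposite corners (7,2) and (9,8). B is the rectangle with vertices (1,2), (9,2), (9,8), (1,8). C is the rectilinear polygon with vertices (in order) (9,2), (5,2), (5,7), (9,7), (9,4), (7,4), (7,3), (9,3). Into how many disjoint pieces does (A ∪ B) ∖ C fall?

2

(A ∪ B) ∖ C splits into 2 disjoint pieces (area 28, area 2).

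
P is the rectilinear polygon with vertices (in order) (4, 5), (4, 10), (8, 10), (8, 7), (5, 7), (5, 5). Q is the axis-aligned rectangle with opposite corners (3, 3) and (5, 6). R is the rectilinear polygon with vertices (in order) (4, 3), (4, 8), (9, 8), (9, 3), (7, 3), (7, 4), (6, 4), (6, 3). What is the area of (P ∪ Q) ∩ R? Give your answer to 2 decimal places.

8.00

|P ∪ Q| = 19.
|(P ∪ Q) ∩ R| = 8.00.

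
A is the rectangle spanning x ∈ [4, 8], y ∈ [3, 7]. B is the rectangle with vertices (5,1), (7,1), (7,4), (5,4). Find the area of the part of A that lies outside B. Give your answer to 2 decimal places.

|A∩B|: x∈[5,7], y∈[3,4] → 2·1 = 2.
|A| = 16.
|A ∖ B| = |A| − |A∩B| = 16 − 2 = 14.00.

14.00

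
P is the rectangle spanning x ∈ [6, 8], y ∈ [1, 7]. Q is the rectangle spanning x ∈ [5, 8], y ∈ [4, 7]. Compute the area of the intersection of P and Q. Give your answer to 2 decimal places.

6.00

|P∩Q|: x∈[6,8], y∈[4,7] → 2·3 = 6.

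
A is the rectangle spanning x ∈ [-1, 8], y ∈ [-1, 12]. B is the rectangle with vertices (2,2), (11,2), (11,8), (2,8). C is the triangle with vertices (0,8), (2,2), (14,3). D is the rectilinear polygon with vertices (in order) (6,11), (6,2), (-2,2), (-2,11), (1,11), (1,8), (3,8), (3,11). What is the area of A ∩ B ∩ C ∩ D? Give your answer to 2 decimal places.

17.62

The intersection is the polygon with vertices (6,5.857), (6,2.333), (2,2), (2,7.286).
By the shoelace formula its area is 17.62.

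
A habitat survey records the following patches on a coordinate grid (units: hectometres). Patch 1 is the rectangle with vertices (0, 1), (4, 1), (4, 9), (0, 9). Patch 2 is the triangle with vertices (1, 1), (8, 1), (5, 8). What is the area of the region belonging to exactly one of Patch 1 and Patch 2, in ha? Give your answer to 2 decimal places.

40.75

|Patch 1| = 32, |Patch 2| = 24.5, |Patch 1∩Patch 2| = 7.875.
|Patch 1 △ Patch 2| = |Patch 1| + |Patch 2| − 2·|Patch 1∩Patch 2| = 32 + 24.5 − 15.75 = 40.75.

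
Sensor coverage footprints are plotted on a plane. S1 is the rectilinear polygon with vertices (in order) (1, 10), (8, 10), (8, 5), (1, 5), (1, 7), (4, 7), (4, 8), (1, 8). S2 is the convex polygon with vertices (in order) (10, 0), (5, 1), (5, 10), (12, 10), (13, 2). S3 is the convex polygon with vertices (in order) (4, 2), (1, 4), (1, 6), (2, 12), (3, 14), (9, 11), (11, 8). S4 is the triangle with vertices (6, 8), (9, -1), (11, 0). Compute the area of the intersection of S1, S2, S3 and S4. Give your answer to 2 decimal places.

The intersection is the polygon with vertices (7.5,5), (7,5), (6,8), (7.744,5.209).
By the shoelace formula its area is 1.27.

1.27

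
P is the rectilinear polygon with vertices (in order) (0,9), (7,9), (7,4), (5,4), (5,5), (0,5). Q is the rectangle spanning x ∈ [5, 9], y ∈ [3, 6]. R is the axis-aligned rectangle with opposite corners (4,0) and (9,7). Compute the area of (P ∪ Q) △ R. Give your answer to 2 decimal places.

41.00

|P ∪ Q| = 38.
|(P ∪ Q) ∩ R| = 16.
|(P ∪ Q) △ R| = 38 + 35 − 32 = 41.00.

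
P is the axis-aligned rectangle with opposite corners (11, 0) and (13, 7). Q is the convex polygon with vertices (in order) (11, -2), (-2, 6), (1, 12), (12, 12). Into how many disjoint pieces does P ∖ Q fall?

1

P ∖ Q is a single connected region.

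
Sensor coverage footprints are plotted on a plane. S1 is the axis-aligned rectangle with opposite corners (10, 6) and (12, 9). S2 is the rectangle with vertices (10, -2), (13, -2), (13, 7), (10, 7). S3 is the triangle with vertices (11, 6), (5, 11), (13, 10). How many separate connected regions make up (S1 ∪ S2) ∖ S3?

(S1 ∪ S2) ∖ S3 is a single connected region.

1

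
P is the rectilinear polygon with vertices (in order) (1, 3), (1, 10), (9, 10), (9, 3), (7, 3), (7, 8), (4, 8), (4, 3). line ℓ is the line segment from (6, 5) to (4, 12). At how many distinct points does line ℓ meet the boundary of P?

The segment meets the boundary at (4.571,10), (5.143,8).

2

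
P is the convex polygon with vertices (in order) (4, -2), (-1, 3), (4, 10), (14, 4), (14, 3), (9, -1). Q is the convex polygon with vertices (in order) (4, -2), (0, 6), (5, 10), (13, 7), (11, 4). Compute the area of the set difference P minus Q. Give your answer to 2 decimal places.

|P| = 102.5, |P∩Q| = 69.486.
|P ∖ Q| = |P| − |P∩Q| = 102.5 − 69.486 = 33.01.

33.01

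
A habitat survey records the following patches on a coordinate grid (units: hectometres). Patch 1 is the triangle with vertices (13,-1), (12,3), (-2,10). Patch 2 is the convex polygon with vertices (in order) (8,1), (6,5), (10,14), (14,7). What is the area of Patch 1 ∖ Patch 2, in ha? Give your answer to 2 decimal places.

|Patch 1| = 24.5, |Patch 1∩Patch 2| = 8.2537.
|Patch 1 ∖ Patch 2| = |Patch 1| − |Patch 1∩Patch 2| = 24.5 − 8.2537 = 16.25.

16.25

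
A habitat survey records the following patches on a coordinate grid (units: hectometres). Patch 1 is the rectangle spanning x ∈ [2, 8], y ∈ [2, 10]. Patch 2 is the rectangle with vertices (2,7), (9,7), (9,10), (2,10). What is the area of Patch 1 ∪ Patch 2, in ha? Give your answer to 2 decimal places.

51.00

By inclusion–exclusion:
Individual areas: |Patch 1| = 48, |Patch 2| = 21.
|Patch 1∩Patch 2|: x∈[2,8], y∈[7,10] → 6·3 = 18.
|Patch 1 ∪ Patch 2| = 69 − 18 = 51.00.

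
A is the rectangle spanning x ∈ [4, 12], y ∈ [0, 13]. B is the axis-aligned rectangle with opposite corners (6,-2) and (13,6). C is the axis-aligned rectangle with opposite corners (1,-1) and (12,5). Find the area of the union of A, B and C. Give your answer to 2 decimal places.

By inclusion–exclusion:
Individual areas: |A| = 104, |B| = 56, |C| = 66.
|A∩B|: x∈[6,12], y∈[0,6] → 6·6 = 36.
|A∩C|: x∈[4,12], y∈[0,5] → 8·5 = 40.
|B∩C|: x∈[6,12], y∈[-1,5] → 6·6 = 36.
|A∩B∩C| = 30.
|A ∪ B ∪ C| = 226 − 112 + 30 = 144.00.

144.00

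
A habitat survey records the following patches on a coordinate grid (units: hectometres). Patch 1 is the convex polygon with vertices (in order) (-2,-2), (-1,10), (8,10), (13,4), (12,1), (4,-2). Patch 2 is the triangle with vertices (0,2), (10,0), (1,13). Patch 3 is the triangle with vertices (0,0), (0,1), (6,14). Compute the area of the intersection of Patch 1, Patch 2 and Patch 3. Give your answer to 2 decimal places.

2.01

The intersection is the polygon with vertices (3.824,8.922), (0.789,1.842), (0.422,1.915), (3.723,9.067).
By the shoelace formula its area is 2.01.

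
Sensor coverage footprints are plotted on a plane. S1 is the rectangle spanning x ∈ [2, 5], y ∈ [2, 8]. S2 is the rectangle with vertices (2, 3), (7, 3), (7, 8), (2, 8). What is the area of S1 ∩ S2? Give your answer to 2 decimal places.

|S1∩S2|: x∈[2,5], y∈[3,8] → 3·5 = 15.

15.00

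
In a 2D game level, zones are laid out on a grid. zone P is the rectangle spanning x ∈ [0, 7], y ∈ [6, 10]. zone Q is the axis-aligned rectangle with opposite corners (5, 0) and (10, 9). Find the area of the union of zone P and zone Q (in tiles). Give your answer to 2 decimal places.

67.00

By inclusion–exclusion:
Individual areas: |zone P| = 28, |zone Q| = 45.
|zone P∩zone Q|: x∈[5,7], y∈[6,9] → 2·3 = 6.
|zone P ∪ zone Q| = 73 − 6 = 67.00.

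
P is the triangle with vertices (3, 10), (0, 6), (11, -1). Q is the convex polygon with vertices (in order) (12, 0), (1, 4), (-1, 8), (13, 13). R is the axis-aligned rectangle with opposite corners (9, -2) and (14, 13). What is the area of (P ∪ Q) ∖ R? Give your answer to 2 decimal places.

|P ∪ Q| = 109.2513.
|(P ∪ Q) ∩ R| = 42.269.
|(P ∪ Q) ∖ R| = 109.2513 − 42.269 = 66.98.

66.98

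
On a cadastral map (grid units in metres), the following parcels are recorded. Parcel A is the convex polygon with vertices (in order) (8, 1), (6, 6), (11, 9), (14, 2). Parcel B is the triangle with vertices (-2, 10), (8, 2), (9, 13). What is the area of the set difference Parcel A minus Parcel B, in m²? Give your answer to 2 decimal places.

30.79

|Parcel A| = 38, |Parcel A∩Parcel B| = 7.2059.
|Parcel A ∖ Parcel B| = |Parcel A| − |Parcel A∩Parcel B| = 38 − 7.2059 = 30.79.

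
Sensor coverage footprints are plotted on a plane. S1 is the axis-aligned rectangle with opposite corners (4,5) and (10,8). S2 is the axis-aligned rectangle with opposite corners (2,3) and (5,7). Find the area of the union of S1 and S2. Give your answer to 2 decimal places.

28.00

By inclusion–exclusion:
Individual areas: |S1| = 18, |S2| = 12.
|S1∩S2|: x∈[4,5], y∈[5,7] → 1·2 = 2.
|S1 ∪ S2| = 30 − 2 = 28.00.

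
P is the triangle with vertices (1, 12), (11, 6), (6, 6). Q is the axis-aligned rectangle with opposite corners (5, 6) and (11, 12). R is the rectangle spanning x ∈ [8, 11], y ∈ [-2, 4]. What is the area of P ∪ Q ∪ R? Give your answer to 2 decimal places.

By inclusion–exclusion:
Individual areas: |P| = 15, |Q| = 36, |R| = 18.
|P∩Q| = 10.2.
|P∩R| = 0.
|Q∩R| = 0 (no overlap).
|P∩Q∩R| = 0.
|P ∪ Q ∪ R| = 69 − 10.2 + 0 = 58.80.

58.80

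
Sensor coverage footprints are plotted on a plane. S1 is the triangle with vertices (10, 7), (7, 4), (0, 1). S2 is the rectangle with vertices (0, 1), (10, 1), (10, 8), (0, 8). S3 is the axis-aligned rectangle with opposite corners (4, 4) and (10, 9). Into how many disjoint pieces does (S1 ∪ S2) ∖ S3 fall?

1

(S1 ∪ S2) ∖ S3 is a single connected region.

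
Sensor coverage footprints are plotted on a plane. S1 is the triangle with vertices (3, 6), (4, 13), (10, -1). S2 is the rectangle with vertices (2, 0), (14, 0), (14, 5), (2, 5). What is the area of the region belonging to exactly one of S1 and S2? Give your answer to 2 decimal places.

68.00

|S1| = 28, |S2| = 60, |S1∩S2| = 10.
|S1 △ S2| = |S1| + |S2| − 2·|S1∩S2| = 28 + 60 − 20 = 68.00.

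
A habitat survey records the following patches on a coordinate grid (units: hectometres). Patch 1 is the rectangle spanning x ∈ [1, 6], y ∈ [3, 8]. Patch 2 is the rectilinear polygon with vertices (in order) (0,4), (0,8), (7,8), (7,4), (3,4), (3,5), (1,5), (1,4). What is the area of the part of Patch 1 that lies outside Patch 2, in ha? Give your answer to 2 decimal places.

7.00

|Patch 1| = 25, |Patch 1∩Patch 2| = 18.
|Patch 1 ∖ Patch 2| = |Patch 1| − |Patch 1∩Patch 2| = 25 − 18 = 7.00.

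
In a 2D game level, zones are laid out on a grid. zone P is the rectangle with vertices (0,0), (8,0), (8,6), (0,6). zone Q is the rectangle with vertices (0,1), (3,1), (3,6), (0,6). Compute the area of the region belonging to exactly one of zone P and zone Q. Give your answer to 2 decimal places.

33.00

|zone P∩zone Q|: x∈[0,3], y∈[1,6] → 3·5 = 15.
|zone P △ zone Q| = |zone P| + |zone Q| − 2·|zone P∩zone Q| = 48 + 15 − 30 = 33.00.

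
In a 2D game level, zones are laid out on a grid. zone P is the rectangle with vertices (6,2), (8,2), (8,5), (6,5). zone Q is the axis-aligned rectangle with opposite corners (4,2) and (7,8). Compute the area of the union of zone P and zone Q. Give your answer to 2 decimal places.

21.00

By inclusion–exclusion:
Individual areas: |zone P| = 6, |zone Q| = 18.
|zone P∩zone Q|: x∈[6,7], y∈[2,5] → 1·3 = 3.
|zone P ∪ zone Q| = 24 − 3 = 21.00.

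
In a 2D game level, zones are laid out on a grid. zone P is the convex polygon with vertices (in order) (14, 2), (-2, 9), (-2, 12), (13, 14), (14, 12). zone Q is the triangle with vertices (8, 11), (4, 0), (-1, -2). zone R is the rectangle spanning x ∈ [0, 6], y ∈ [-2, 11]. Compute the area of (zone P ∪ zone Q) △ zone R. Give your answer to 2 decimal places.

129.72

|zone P ∪ zone Q| = 139.0775.
|(zone P ∪ zone Q) ∩ zone R| = 43.6803.
|(zone P ∪ zone Q) △ zone R| = 139.0775 + 78 − 87.3605 = 129.72.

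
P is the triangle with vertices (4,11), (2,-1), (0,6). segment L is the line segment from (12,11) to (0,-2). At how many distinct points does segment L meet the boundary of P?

The segment meets the boundary at (1.745,-0.109), (2.237,0.424).

2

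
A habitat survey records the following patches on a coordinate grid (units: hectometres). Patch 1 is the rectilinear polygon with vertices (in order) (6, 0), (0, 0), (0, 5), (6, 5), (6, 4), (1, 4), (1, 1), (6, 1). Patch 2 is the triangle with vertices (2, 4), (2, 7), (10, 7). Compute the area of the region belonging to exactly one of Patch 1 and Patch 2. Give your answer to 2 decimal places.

|Patch 1| = 15, |Patch 2| = 12, |Patch 1∩Patch 2| = 1.3333.
|Patch 1 △ Patch 2| = |Patch 1| + |Patch 2| − 2·|Patch 1∩Patch 2| = 15 + 12 − 2.6667 = 24.33.

24.33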